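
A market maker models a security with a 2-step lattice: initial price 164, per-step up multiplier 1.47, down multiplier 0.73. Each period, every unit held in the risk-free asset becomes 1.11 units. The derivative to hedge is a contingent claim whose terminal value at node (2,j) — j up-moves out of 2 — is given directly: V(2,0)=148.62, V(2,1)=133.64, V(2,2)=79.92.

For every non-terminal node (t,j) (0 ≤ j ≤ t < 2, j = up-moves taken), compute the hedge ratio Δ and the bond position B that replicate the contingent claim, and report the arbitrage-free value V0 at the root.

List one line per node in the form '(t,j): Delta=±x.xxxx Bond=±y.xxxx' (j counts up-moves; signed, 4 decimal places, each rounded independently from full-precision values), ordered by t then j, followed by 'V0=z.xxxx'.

(0,0): Delta=-0.2589 Bond=142.3016
(1,0): Delta=-0.1691 Bond=147.2050
(1,1): Delta=-0.3011 Bond=168.1388
V0=99.8454

Risk-neutral probability p* = (R−d)/(u−d) = (1.11−0.73)/(1.47−0.73) = 0.5135.
Terminal values V(2,·): V(2,0)=148.6200, V(2,1)=133.6400, V(2,2)=79.9200
  t=1,j=0: stock 119.7200 → up 175.9884 (V=133.6400), down 87.3956 (V=148.6200). Price 126.9618; hedge Δ=-0.1691, bond B=147.2050.
  t=1,j=1: stock 241.0800 → up 354.3876 (V=79.9200), down 175.9884 (V=133.6400). Price 95.5442; hedge Δ=-0.3011, bond B=168.1388.
  t=0,j=0: stock 164.0000 → up 241.0800 (V=95.5442), down 119.7200 (V=126.9618). Price 99.8454; hedge Δ=-0.2589, bond B=142.3016.
Self-financing check: at every node Δ·S+B equals the discounted successor values.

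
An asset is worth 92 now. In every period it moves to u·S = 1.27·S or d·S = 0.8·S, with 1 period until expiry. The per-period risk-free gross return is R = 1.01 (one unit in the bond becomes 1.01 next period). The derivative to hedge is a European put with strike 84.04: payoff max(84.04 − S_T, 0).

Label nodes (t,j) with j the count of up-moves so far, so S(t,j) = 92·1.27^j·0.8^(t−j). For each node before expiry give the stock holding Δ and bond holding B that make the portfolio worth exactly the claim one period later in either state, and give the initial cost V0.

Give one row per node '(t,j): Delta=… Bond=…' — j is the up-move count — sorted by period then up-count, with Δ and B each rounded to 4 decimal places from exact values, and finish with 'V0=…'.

(0,0): Delta=-0.2414 Bond=27.9309
V0=5.7181

Since d<R<u, set p* = (R−d)/(u−d) = 0.4468; price each node as the discounted p*-expectation of its children.
Terminal payoffs: V(1,0)=10.4400, V(1,1)=0.0000
Node (0,0) S=92.0000: V=(p*·0.0000+(1−p*)·10.4400)/1.01=5.7181; Δ=(0.0000−10.4400)/(116.8400−73.6000)=-0.2414; B=V−Δ·S=27.9309
Root portfolio cost Δ·92+B reproduces V0=5.7181.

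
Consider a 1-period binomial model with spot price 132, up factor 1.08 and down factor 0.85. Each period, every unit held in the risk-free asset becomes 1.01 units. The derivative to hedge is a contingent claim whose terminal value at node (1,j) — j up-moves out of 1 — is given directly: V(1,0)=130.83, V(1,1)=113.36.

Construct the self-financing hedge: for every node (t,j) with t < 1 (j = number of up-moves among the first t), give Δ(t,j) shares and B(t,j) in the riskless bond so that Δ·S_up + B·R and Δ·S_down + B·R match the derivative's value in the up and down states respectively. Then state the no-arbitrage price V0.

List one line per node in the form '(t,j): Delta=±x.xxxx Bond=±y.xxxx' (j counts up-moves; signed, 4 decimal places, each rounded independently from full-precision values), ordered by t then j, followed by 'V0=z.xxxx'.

Under the risk-neutral measure, an up-move has probability p* = (R−d)/(u−d) = 0.6957 and values discount at R = 1.01.
Terminal payoffs: V(1,0)=130.8300, V(1,1)=113.3600
(0,0): S=132.0000. Δ = (V_up−V_dn)/(S_up−S_dn) = (113.3600−130.8300)/(142.5600−112.2000) = -0.5754. V = [p*·113.3600 + (1−p*)·130.8300]/1.01 = 117.5019. B = V − Δ·S = 193.4585.
Root portfolio cost Δ·132+B reproduces V0=117.5019.

(0,0): Delta=-0.5754 Bond=193.4585
V0=117.5019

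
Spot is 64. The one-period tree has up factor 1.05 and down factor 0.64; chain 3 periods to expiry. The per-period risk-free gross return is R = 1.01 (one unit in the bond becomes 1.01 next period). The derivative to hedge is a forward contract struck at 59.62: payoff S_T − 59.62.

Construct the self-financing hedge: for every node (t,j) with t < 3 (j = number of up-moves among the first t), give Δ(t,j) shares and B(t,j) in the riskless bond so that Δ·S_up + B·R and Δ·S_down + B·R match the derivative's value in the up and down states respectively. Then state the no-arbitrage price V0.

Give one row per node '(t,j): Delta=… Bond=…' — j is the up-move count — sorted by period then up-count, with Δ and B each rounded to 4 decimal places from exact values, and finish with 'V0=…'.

Risk-neutral probability p* = (R−d)/(u−d) = (1.01−0.64)/(1.05−0.64) = 0.9024.
Payoff layer (t=3): V(3,0)=-42.8428, V(3,1)=-32.0949, V(3,2)=-14.4616, V(3,3)=14.4680
  t=2,j=0: stock 26.2144 → up 27.5251 (V=-32.0949), down 16.7772 (V=-42.8428). Price -32.8153; hedge Δ=1.0000, bond B=-59.0297.
  t=2,j=1: stock 43.0080 → up 45.1584 (V=-14.4616), down 27.5251 (V=-32.0949). Price -16.0217; hedge Δ=1.0000, bond B=-59.0297.
  t=2,j=2: stock 70.5600 → up 74.0880 (V=14.4680), down 45.1584 (V=-14.4616). Price 11.5303; hedge Δ=1.0000, bond B=-59.0297.
  t=1,j=0: stock 40.9600 → up 43.0080 (V=-16.0217), down 26.2144 (V=-32.8153). Price -17.4853; hedge Δ=1.0000, bond B=-58.4453.
  t=1,j=1: stock 67.2000 → up 70.5600 (V=11.5303), down 43.0080 (V=-16.0217). Price 8.7547; hedge Δ=1.0000, bond B=-58.4453.
  t=0,j=0: stock 64.0000 → up 67.2000 (V=8.7547), down 40.9600 (V=-17.4853). Price 6.1334; hedge Δ=1.0000, bond B=-57.8666.
Self-financing check: at every node Δ·S+B equals the discounted successor values.

(0,0): Delta=1.0000 Bond=-57.8666
(1,0): Delta=1.0000 Bond=-58.4453
(1,1): Delta=1.0000 Bond=-58.4453
(2,0): Delta=1.0000 Bond=-59.0297
(2,1): Delta=1.0000 Bond=-59.0297
(2,2): Delta=1.0000 Bond=-59.0297
V0=6.1334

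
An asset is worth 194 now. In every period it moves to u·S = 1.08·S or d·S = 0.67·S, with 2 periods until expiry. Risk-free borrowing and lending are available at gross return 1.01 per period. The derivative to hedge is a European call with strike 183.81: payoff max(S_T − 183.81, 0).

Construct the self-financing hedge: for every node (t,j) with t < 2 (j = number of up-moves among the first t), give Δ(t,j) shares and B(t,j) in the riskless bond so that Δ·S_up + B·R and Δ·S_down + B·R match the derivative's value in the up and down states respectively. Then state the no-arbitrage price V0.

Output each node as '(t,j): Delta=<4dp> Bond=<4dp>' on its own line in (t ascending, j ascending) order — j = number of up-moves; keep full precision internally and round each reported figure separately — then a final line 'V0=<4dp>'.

(0,0): Delta=0.4384 Bond=-56.4211
(1,0): Delta=0.0000 Bond=0.0000
(1,1): Delta=0.4944 Bond=-68.7176
V0=28.6316

No-arbitrage ⇒ martingale measure with p* = (R−d)/(u−d) = 0.8293.
Terminal payoffs: V(2,0)=0.0000, V(2,1)=0.0000, V(2,2)=42.4716
(1,0): S=129.9800. Δ = (V_up−V_dn)/(S_up−S_dn) = (0.0000−0.0000)/(140.3784−87.0866) = 0.0000. V = [p*·0.0000 + (1−p*)·0.0000]/1.01 = 0.0000. B = V − Δ·S = 0.0000.
(1,1): S=209.5200. Δ = (V_up−V_dn)/(S_up−S_dn) = (42.4716−0.0000)/(226.2816−140.3784) = 0.4944. V = [p*·42.4716 + (1−p*)·0.0000]/1.01 = 34.8716. B = V − Δ·S = -68.7176.
(0,0): S=194.0000. Δ = (V_up−V_dn)/(S_up−S_dn) = (34.8716−0.0000)/(209.5200−129.9800) = 0.4384. V = [p*·34.8716 + (1−p*)·0.0000]/1.01 = 28.6316. B = V − Δ·S = -56.4211.
Root portfolio cost Δ·194+B reproduces V0=28.6316.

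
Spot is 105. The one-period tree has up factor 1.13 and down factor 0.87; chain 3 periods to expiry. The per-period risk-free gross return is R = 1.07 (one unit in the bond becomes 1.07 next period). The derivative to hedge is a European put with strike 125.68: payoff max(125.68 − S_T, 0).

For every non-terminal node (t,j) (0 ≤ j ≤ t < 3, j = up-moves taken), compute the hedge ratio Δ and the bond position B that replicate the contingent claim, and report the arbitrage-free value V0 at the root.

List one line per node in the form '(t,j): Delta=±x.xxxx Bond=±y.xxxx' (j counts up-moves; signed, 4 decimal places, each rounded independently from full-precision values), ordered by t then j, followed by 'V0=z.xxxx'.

Risk-neutral probability p* = (R−d)/(u−d) = (1.07−0.87)/(1.13−0.87) = 0.7692.
Terminal payoffs: V(3,0)=56.5372, V(3,1)=35.8738, V(3,2)=9.0352, V(3,3)=0.0000
(2,0): S=79.4745. Δ = (V_up−V_dn)/(S_up−S_dn) = (35.8738−56.5372)/(89.8062−69.1428) = -1.0000. V = [p*·35.8738 + (1−p*)·56.5372]/1.07 = 37.9834. B = V − Δ·S = 117.4579.
(2,1): S=103.2255. Δ = (V_up−V_dn)/(S_up−S_dn) = (9.0352−35.8738)/(116.6448−89.8062) = -1.0000. V = [p*·9.0352 + (1−p*)·35.8738]/1.07 = 14.2324. B = V − Δ·S = 117.4579.
(2,2): S=134.0745. Δ = (V_up−V_dn)/(S_up−S_dn) = (0.0000−9.0352)/(151.5042−116.6448) = -0.2592. V = [p*·0.0000 + (1−p*)·9.0352]/1.07 = 1.9486. B = V − Δ·S = 36.6993.
(1,0): S=91.3500. Δ = (V_up−V_dn)/(S_up−S_dn) = (14.2324−37.9834)/(103.2255−79.4745) = -1.0000. V = [p*·14.2324 + (1−p*)·37.9834]/1.07 = 18.4238. B = V − Δ·S = 109.7738.
(1,1): S=118.6500. Δ = (V_up−V_dn)/(S_up−S_dn) = (1.9486−14.2324)/(134.0745−103.2255) = -0.3982. V = [p*·1.9486 + (1−p*)·14.2324]/1.07 = 4.4704. B = V − Δ·S = 51.7158.
(0,0): S=105.0000. Δ = (V_up−V_dn)/(S_up−S_dn) = (4.4704−18.4238)/(118.6500−91.3500) = -0.5111. V = [p*·4.4704 + (1−p*)·18.4238]/1.07 = 7.1873. B = V − Δ·S = 60.8540.
The time-0 hedge costs 7.1873, which is the no-arbitrage price.

(0,0): Delta=-0.5111 Bond=60.8540
(1,0): Delta=-1.0000 Bond=109.7738
(1,1): Delta=-0.3982 Bond=51.7158
(2,0): Delta=-1.0000 Bond=117.4579
(2,1): Delta=-1.0000 Bond=117.4579
(2,2): Delta=-0.2592 Bond=36.6993
V0=7.1873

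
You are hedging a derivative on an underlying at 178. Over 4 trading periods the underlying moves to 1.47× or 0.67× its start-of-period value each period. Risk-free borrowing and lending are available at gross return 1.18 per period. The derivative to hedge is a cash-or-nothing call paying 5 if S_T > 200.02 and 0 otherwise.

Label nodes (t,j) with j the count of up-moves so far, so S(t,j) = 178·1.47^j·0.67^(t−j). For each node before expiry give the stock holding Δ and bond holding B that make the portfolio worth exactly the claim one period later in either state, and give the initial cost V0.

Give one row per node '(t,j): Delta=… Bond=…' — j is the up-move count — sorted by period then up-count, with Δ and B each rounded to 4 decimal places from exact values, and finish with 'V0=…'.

(0,0): Delta=0.0094 Bond=-0.2864
(1,0): Delta=0.0153 Bond=-1.0358
(1,1): Delta=0.0079 Bond=0.0588
(2,0): Delta=0.0000 Bond=0.0000
(2,1): Delta=0.0193 Bond=-1.9172
(2,2): Delta=0.0050 Bond=1.1990
(3,0): Delta=0.0000 Bond=0.0000
(3,1): Delta=0.0000 Bond=0.0000
(3,2): Delta=0.0243 Bond=-3.5487
(3,3): Delta=0.0000 Bond=4.2373
V0=1.3948

No-arbitrage ⇒ martingale measure with p* = (R−d)/(u−d) = 0.6375.
Terminal values V(4,·): V(4,0)=0.0000, V(4,1)=0.0000, V(4,2)=0.0000, V(4,3)=5.0000, V(4,4)=5.0000
  t=3,j=0: stock 53.5358 → up 78.6976 (V=0.0000), down 35.8690 (V=0.0000). Price 0.0000; hedge Δ=0.0000, bond B=0.0000.
  t=3,j=1: stock 117.4592 → up 172.6650 (V=0.0000), down 78.6976 (V=0.0000). Price 0.0000; hedge Δ=0.0000, bond B=0.0000.
  t=3,j=2: stock 257.7089 → up 378.8321 (V=5.0000), down 172.6650 (V=0.0000). Price 2.7013; hedge Δ=0.0243, bond B=-3.5487.
  t=3,j=3: stock 565.4211 → up 831.1690 (V=5.0000), down 378.8321 (V=5.0000). Price 4.2373; hedge Δ=0.0000, bond B=4.2373.
  t=2,j=0: stock 79.9042 → up 117.4592 (V=0.0000), down 53.5358 (V=0.0000). Price 0.0000; hedge Δ=0.0000, bond B=0.0000.
  t=2,j=1: stock 175.3122 → up 257.7089 (V=2.7013), down 117.4592 (V=0.0000). Price 1.4594; hedge Δ=0.0193, bond B=-1.9172.
  t=2,j=2: stock 384.6402 → up 565.4211 (V=4.2373), down 257.7089 (V=2.7013). Price 3.1191; hedge Δ=0.0050, bond B=1.1990.
  t=1,j=0: stock 119.2600 → up 175.3122 (V=1.4594), down 79.9042 (V=0.0000). Price 0.7884; hedge Δ=0.0153, bond B=-1.0358.
  t=1,j=1: stock 261.6600 → up 384.6402 (V=3.1191), down 175.3122 (V=1.4594). Price 2.1334; hedge Δ=0.0079, bond B=0.0588.
  t=0,j=0: stock 178.0000 → up 261.6600 (V=2.1334), down 119.2600 (V=0.7884). Price 1.3948; hedge Δ=0.0094, bond B=-0.2864.
Check: Δ(0,0)·S0 + B(0,0) = 1.3948 = V0.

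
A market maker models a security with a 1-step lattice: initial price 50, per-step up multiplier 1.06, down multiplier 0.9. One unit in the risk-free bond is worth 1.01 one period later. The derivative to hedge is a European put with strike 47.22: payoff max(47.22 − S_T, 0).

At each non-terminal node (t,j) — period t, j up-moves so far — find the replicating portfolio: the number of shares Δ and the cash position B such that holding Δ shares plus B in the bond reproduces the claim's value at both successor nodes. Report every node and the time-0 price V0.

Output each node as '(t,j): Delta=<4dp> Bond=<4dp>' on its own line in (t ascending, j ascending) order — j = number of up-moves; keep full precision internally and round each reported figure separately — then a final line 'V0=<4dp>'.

(0,0): Delta=-0.2775 Bond=14.5619
V0=0.6869

Risk-neutral probability p* = (R−d)/(u−d) = (1.01−0.9)/(1.06−0.9) = 0.6875.
Payoff layer (t=1): V(1,0)=2.2200, V(1,1)=0.0000
  t=0,j=0: stock 50.0000 → up 53.0000 (V=0.0000), down 45.0000 (V=2.2200). Price 0.6869; hedge Δ=-0.2775, bond B=14.5619.
Self-financing check: at every node Δ·S+B equals the discounted successor values.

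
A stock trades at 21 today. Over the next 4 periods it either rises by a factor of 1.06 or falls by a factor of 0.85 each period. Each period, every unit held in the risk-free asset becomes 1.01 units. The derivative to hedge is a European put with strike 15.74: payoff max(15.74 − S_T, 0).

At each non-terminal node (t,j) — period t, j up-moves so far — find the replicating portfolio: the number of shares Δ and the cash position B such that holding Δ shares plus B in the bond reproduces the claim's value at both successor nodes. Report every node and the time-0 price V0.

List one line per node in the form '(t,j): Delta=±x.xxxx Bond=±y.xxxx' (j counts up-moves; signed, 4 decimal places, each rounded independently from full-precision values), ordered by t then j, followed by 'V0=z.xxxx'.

(0,0): Delta=-0.0671 Bond=1.5049
(1,0): Delta=-0.2365 Bond=4.5447
(1,1): Delta=-0.0246 Bond=0.5748
(2,0): Delta=-0.6904 Bond=11.4761
(2,1): Delta=-0.1228 Bond=2.4382
(2,2): Delta=0.0000 Bond=0.0000
(3,0): Delta=-1.0000 Bond=15.5842
(3,1): Delta=-0.6128 Bond=10.3430
(3,2): Delta=0.0000 Bond=0.0000
(3,3): Delta=0.0000 Bond=0.0000
V0=0.0966

Risk-neutral probability p* = (R−d)/(u−d) = (1.01−0.85)/(1.06−0.85) = 0.7619.
Payoff layer (t=4): V(4,0)=4.7779, V(4,1)=2.0696, V(4,2)=0.0000, V(4,3)=0.0000, V(4,4)=0.0000
Node (3,0) S=12.8966: V=(p*·2.0696+(1−p*)·4.7779)/1.01=2.6875; Δ=(2.0696−4.7779)/(13.6704−10.9621)=-1.0000; B=V−Δ·S=15.5842
Node (3,1) S=16.0829: V=(p*·0.0000+(1−p*)·2.0696)/1.01=0.4879; Δ=(0.0000−2.0696)/(17.0478−13.6704)=-0.6128; B=V−Δ·S=10.3430
Node (3,2) S=20.0563: V=(p*·0.0000+(1−p*)·0.0000)/1.01=0.0000; Δ=(0.0000−0.0000)/(21.2596−17.0478)=0.0000; B=V−Δ·S=0.0000
Node (3,3) S=25.0113: V=(p*·0.0000+(1−p*)·0.0000)/1.01=0.0000; Δ=(0.0000−0.0000)/(26.5120−21.2596)=0.0000; B=V−Δ·S=0.0000
Node (2,0) S=15.1725: V=(p*·0.4879+(1−p*)·2.6875)/1.01=1.0016; Δ=(0.4879−2.6875)/(16.0828−12.8966)=-0.6904; B=V−Δ·S=11.4761
Node (2,1) S=18.9210: V=(p*·0.0000+(1−p*)·0.4879)/1.01=0.1150; Δ=(0.0000−0.4879)/(20.0563−16.0829)=-0.1228; B=V−Δ·S=2.4382
Node (2,2) S=23.5956: V=(p*·0.0000+(1−p*)·0.0000)/1.01=0.0000; Δ=(0.0000−0.0000)/(25.0113−20.0563)=0.0000; B=V−Δ·S=0.0000
Node (1,0) S=17.8500: V=(p*·0.1150+(1−p*)·1.0016)/1.01=0.3229; Δ=(0.1150−1.0016)/(18.9210−15.1725)=-0.2365; B=V−Δ·S=4.5447
Node (1,1) S=22.2600: V=(p*·0.0000+(1−p*)·0.1150)/1.01=0.0271; Δ=(0.0000−0.1150)/(23.5956−18.9210)=-0.0246; B=V−Δ·S=0.5748
Node (0,0) S=21.0000: V=(p*·0.0271+(1−p*)·0.3229)/1.01=0.0966; Δ=(0.0271−0.3229)/(22.2600−17.8500)=-0.0671; B=V−Δ·S=1.5049
The time-0 hedge costs 0.0966, which is the no-arbitrage price.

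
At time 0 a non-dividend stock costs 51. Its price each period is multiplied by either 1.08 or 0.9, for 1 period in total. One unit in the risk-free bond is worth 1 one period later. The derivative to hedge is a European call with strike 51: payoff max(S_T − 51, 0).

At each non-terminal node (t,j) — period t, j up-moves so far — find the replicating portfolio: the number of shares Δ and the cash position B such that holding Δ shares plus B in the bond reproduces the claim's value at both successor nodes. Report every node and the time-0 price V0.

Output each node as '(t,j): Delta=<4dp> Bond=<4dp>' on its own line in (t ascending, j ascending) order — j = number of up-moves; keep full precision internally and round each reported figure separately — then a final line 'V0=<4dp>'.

Since d<R<u, set p* = (R−d)/(u−d) = 0.5556; price each node as the discounted p*-expectation of its children.
Terminal payoffs: V(1,0)=0.0000, V(1,1)=4.0800
Node (0,0) S=51.0000: V=(p*·4.0800+(1−p*)·0.0000)/1=2.2667; Δ=(4.0800−0.0000)/(55.0800−45.9000)=0.4444; B=V−Δ·S=-20.4000
Check: Δ(0,0)·S0 + B(0,0) = 2.2667 = V0.

(0,0): Delta=0.4444 Bond=-20.4000
V0=2.2667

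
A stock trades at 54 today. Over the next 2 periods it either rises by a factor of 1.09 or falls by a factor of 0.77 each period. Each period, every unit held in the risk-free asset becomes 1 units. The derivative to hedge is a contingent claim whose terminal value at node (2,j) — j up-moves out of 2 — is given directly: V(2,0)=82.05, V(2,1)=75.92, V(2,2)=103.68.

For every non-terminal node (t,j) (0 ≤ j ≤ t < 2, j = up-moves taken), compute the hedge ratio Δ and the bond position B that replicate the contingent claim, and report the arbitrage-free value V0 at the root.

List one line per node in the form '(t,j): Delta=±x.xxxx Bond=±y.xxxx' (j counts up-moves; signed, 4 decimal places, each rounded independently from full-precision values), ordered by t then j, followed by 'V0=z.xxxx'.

The replicating-portfolio and risk-neutral prices coincide; use p* = (1−0.77)/(1.09−0.77) = 0.7187 for the latter.
Payoff layer (t=2): V(2,0)=82.0500, V(2,1)=75.9200, V(2,2)=103.6800
(1,0): S=41.5800. Δ = (V_up−V_dn)/(S_up−S_dn) = (75.9200−82.0500)/(45.3222−32.0166) = -0.4607. V = [p*·75.9200 + (1−p*)·82.0500]/1 = 77.6441. B = V − Δ·S = 96.8003.
(1,1): S=58.8600. Δ = (V_up−V_dn)/(S_up−S_dn) = (103.6800−75.9200)/(64.1574−45.3222) = 1.4738. V = [p*·103.6800 + (1−p*)·75.9200]/1 = 95.8725. B = V − Δ·S = 9.1225.
(0,0): S=54.0000. Δ = (V_up−V_dn)/(S_up−S_dn) = (95.8725−77.6441)/(58.8600−41.5800) = 1.0549. V = [p*·95.8725 + (1−p*)·77.6441]/1 = 90.7458. B = V − Δ·S = 33.7819.
The time-0 hedge costs 90.7458, which is the no-arbitrage price.

(0,0): Delta=1.0549 Bond=33.7819
(1,0): Delta=-0.4607 Bond=96.8003
(1,1): Delta=1.4738 Bond=9.1225
V0=90.7458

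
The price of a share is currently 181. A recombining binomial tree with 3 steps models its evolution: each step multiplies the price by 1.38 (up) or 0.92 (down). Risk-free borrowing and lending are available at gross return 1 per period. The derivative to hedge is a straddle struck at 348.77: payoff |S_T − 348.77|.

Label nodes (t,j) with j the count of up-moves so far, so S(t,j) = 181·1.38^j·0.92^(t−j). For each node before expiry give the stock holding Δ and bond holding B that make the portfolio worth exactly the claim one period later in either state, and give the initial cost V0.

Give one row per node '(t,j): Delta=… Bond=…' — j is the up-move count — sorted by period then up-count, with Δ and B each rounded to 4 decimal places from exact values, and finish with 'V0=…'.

Under the risk-neutral measure, an up-move has probability p* = (R−d)/(u−d) = 0.1739 and values discount at R = 1.
At expiry t=3: V(3,0)=207.8275, V(3,1)=137.3562, V(3,2)=31.6493, V(3,3)=126.9110
  t=2,j=0: stock 153.1984 → up 211.4138 (V=137.3562), down 140.9425 (V=207.8275). Price 195.5716; hedge Δ=-1.0000, bond B=348.7700.
  t=2,j=1: stock 229.7976 → up 317.1207 (V=31.6493), down 211.4138 (V=137.3562). Price 118.9724; hedge Δ=-1.0000, bond B=348.7700.
  t=2,j=2: stock 344.6964 → up 475.6810 (V=126.9110), down 317.1207 (V=31.6493). Price 48.2166; hedge Δ=0.6008, bond B=-158.8741.
  t=1,j=0: stock 166.5200 → up 229.7976 (V=118.9724), down 153.1984 (V=195.5716). Price 182.2500; hedge Δ=-1.0000, bond B=348.7700.
  t=1,j=1: stock 249.7800 → up 344.6964 (V=48.2166), down 229.7976 (V=118.9724). Price 106.6670; hedge Δ=-0.6158, bond B=260.4841.
  t=0,j=0: stock 181.0000 → up 249.7800 (V=106.6670), down 166.5200 (V=182.2500). Price 169.1051; hedge Δ=-0.9078, bond B=333.4159.
Check: Δ(0,0)·S0 + B(0,0) = 169.1051 = V0.

(0,0): Delta=-0.9078 Bond=333.4159
(1,0): Delta=-1.0000 Bond=348.7700
(1,1): Delta=-0.6158 Bond=260.4841
(2,0): Delta=-1.0000 Bond=348.7700
(2,1): Delta=-1.0000 Bond=348.7700
(2,2): Delta=0.6008 Bond=-158.8741
V0=169.1051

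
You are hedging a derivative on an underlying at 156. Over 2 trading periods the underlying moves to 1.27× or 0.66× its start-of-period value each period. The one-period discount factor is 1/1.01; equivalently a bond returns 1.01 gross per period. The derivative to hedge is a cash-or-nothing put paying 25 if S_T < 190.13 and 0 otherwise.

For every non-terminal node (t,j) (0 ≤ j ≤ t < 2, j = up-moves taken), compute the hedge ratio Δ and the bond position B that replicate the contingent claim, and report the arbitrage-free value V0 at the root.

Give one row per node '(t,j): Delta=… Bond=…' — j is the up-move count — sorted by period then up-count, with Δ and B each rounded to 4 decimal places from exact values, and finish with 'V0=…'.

(0,0): Delta=-0.1492 Bond=39.7216
(1,0): Delta=0.0000 Bond=24.7525
(1,1): Delta=-0.2069 Bond=51.5338
V0=16.4393

The replicating-portfolio and risk-neutral prices coincide; use p* = (1.01−0.66)/(1.27−0.66) = 0.5738 for the latter.
Terminal payoffs: V(2,0)=25.0000, V(2,1)=25.0000, V(2,2)=0.0000
  t=1,j=0: stock 102.9600 → up 130.7592 (V=25.0000), down 67.9536 (V=25.0000). Price 24.7525; hedge Δ=0.0000, bond B=24.7525.
  t=1,j=1: stock 198.1200 → up 251.6124 (V=0.0000), down 130.7592 (V=25.0000). Price 10.5502; hedge Δ=-0.2069, bond B=51.5338.
  t=0,j=0: stock 156.0000 → up 198.1200 (V=10.5502), down 102.9600 (V=24.7525). Price 16.4393; hedge Δ=-0.1492, bond B=39.7216.
Self-financing check: at every node Δ·S+B equals the discounted successor values.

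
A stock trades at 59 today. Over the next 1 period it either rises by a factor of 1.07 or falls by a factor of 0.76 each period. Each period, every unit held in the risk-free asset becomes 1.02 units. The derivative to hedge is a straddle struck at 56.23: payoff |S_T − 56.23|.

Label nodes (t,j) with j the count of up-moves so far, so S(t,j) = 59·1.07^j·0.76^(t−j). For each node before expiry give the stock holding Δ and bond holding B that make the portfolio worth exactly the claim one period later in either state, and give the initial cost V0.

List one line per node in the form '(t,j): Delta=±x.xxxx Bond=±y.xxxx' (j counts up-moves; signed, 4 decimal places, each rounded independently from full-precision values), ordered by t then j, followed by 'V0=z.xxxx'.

(0,0): Delta=-0.2455 Bond=21.9586
V0=7.4747

No-arbitrage ⇒ martingale measure with p* = (R−d)/(u−d) = 0.8387.
Terminal payoffs: V(1,0)=11.3900, V(1,1)=6.9000
  t=0,j=0: stock 59.0000 → up 63.1300 (V=6.9000), down 44.8400 (V=11.3900). Price 7.4747; hedge Δ=-0.2455, bond B=21.9586.
Check: Δ(0,0)·S0 + B(0,0) = 7.4747 = V0.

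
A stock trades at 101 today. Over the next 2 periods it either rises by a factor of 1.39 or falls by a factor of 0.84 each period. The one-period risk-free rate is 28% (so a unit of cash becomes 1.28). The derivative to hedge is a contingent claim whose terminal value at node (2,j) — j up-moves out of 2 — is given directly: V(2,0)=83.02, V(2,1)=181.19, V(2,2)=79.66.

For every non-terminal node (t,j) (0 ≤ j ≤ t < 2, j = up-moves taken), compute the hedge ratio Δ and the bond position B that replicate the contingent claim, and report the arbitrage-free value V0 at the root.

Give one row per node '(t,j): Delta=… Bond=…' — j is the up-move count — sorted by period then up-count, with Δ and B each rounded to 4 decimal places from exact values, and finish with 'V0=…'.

(0,0): Delta=-0.8662 Bond=156.0185
(1,0): Delta=2.1039 Bond=-52.2753
(1,1): Delta=-1.3149 Bond=262.6984
V0=68.5327

No-arbitrage ⇒ martingale measure with p* = (R−d)/(u−d) = 0.8000.
At expiry t=2: V(2,0)=83.0200, V(2,1)=181.1900, V(2,2)=79.6600
Node (1,0) S=84.8400: V=(p*·181.1900+(1−p*)·83.0200)/1.28=126.2156; Δ=(181.1900−83.0200)/(117.9276−71.2656)=2.1039; B=V−Δ·S=-52.2753
Node (1,1) S=140.3900: V=(p*·79.6600+(1−p*)·181.1900)/1.28=78.0984; Δ=(79.6600−181.1900)/(195.1421−117.9276)=-1.3149; B=V−Δ·S=262.6984
Node (0,0) S=101.0000: V=(p*·78.0984+(1−p*)·126.2156)/1.28=68.5327; Δ=(78.0984−126.2156)/(140.3900−84.8400)=-0.8662; B=V−Δ·S=156.0185
Check: Δ(0,0)·S0 + B(0,0) = 68.5327 = V0.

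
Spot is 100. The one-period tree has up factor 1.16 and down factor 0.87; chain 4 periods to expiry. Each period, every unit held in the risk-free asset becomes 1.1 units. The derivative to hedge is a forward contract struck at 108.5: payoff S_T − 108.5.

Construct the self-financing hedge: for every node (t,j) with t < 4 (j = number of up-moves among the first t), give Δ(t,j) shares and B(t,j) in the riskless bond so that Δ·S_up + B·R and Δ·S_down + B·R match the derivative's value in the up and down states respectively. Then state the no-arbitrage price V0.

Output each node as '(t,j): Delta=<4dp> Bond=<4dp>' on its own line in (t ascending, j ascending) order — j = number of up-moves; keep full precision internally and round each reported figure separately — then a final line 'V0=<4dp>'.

The replicating-portfolio and risk-neutral prices coincide; use p* = (1.1−0.87)/(1.16−0.87) = 0.7931 for the latter.
At expiry t=4: V(4,0)=-51.2102, V(4,1)=-32.1137, V(4,2)=-6.6515, V(4,3)=27.2980, V(4,4)=72.5639
Node (3,0) S=65.8503: V=(p*·-32.1137+(1−p*)·-51.2102)/1.1=-32.7861; Δ=(-32.1137−-51.2102)/(76.3863−57.2898)=1.0000; B=V−Δ·S=-98.6364
Node (3,1) S=87.8004: V=(p*·-6.6515+(1−p*)·-32.1137)/1.1=-10.8360; Δ=(-6.6515−-32.1137)/(101.8485−76.3863)=1.0000; B=V−Δ·S=-98.6364
Node (3,2) S=117.0672: V=(p*·27.2980+(1−p*)·-6.6515)/1.1=18.4308; Δ=(27.2980−-6.6515)/(135.7980−101.8485)=1.0000; B=V−Δ·S=-98.6364
Node (3,3) S=156.0896: V=(p*·72.5639+(1−p*)·27.2980)/1.1=57.4532; Δ=(72.5639−27.2980)/(181.0639−135.7980)=1.0000; B=V−Δ·S=-98.6364
Node (2,0) S=75.6900: V=(p*·-10.8360+(1−p*)·-32.7861)/1.1=-13.9794; Δ=(-10.8360−-32.7861)/(87.8004−65.8503)=1.0000; B=V−Δ·S=-89.6694
Node (2,1) S=100.9200: V=(p*·18.4308+(1−p*)·-10.8360)/1.1=11.2506; Δ=(18.4308−-10.8360)/(117.0672−87.8004)=1.0000; B=V−Δ·S=-89.6694
Node (2,2) S=134.5600: V=(p*·57.4532+(1−p*)·18.4308)/1.1=44.8906; Δ=(57.4532−18.4308)/(156.0896−117.0672)=1.0000; B=V−Δ·S=-89.6694
Node (1,0) S=87.0000: V=(p*·11.2506+(1−p*)·-13.9794)/1.1=5.4823; Δ=(11.2506−-13.9794)/(100.9200−75.6900)=1.0000; B=V−Δ·S=-81.5177
Node (1,1) S=116.0000: V=(p*·44.8906+(1−p*)·11.2506)/1.1=34.4823; Δ=(44.8906−11.2506)/(134.5600−100.9200)=1.0000; B=V−Δ·S=-81.5177
Node (0,0) S=100.0000: V=(p*·34.4823+(1−p*)·5.4823)/1.1=25.8930; Δ=(34.4823−5.4823)/(116.0000−87.0000)=1.0000; B=V−Δ·S=-74.1070
Root portfolio cost Δ·100+B reproduces V0=25.8930.

(0,0): Delta=1.0000 Bond=-74.1070
(1,0): Delta=1.0000 Bond=-81.5177
(1,1): Delta=1.0000 Bond=-81.5177
(2,0): Delta=1.0000 Bond=-89.6694
(2,1): Delta=1.0000 Bond=-89.6694
(2,2): Delta=1.0000 Bond=-89.6694
(3,0): Delta=1.0000 Bond=-98.6364
(3,1): Delta=1.0000 Bond=-98.6364
(3,2): Delta=1.0000 Bond=-98.6364
(3,3): Delta=1.0000 Bond=-98.6364
V0=25.8930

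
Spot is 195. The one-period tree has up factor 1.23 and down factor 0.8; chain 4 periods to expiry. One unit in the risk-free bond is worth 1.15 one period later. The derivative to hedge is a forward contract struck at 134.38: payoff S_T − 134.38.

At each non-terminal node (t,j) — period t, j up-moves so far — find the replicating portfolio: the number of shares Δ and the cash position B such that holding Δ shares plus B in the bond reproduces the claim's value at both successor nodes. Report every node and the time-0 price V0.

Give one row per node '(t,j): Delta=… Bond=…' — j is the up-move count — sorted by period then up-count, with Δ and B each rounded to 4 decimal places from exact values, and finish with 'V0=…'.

(0,0): Delta=1.0000 Bond=-76.8322
(1,0): Delta=1.0000 Bond=-88.3570
(1,1): Delta=1.0000 Bond=-88.3570
(2,0): Delta=1.0000 Bond=-101.6106
(2,1): Delta=1.0000 Bond=-101.6106
(2,2): Delta=1.0000 Bond=-101.6106
(3,0): Delta=1.0000 Bond=-116.8522
(3,1): Delta=1.0000 Bond=-116.8522
(3,2): Delta=1.0000 Bond=-116.8522
(3,3): Delta=1.0000 Bond=-116.8522
V0=118.1678

Since d<R<u, set p* = (R−d)/(u−d) = 0.8140; price each node as the discounted p*-expectation of its children.
Payoff layer (t=4): V(4,0)=-54.5080, V(4,1)=-11.5768, V(4,2)=54.4299, V(4,3)=155.9153, V(4,4)=311.9489
  t=3,j=0: stock 99.8400 → up 122.8032 (V=-11.5768), down 79.8720 (V=-54.5080). Price -17.0122; hedge Δ=1.0000, bond B=-116.8522.
  t=3,j=1: stock 153.5040 → up 188.8099 (V=54.4299), down 122.8032 (V=-11.5768). Price 36.6518; hedge Δ=1.0000, bond B=-116.8522.
  t=3,j=2: stock 236.0124 → up 290.2953 (V=155.9153), down 188.8099 (V=54.4299). Price 119.1602; hedge Δ=1.0000, bond B=-116.8522.
  t=3,j=3: stock 362.8691 → up 446.3289 (V=311.9489), down 290.2953 (V=155.9153). Price 246.0169; hedge Δ=1.0000, bond B=-116.8522.
  t=2,j=0: stock 124.8000 → up 153.5040 (V=36.6518), down 99.8400 (V=-17.0122). Price 23.1894; hedge Δ=1.0000, bond B=-101.6106.
  t=2,j=1: stock 191.8800 → up 236.0124 (V=119.1602), down 153.5040 (V=36.6518). Price 90.2694; hedge Δ=1.0000, bond B=-101.6106.
  t=2,j=2: stock 295.0155 → up 362.8691 (V=246.0169), down 236.0124 (V=119.1602). Price 193.4049; hedge Δ=1.0000, bond B=-101.6106.
  t=1,j=0: stock 156.0000 → up 191.8800 (V=90.2694), down 124.8000 (V=23.1894). Price 67.6430; hedge Δ=1.0000, bond B=-88.3570.
  t=1,j=1: stock 239.8500 → up 295.0155 (V=193.4049), down 191.8800 (V=90.2694). Price 151.4930; hedge Δ=1.0000, bond B=-88.3570.
  t=0,j=0: stock 195.0000 → up 239.8500 (V=151.4930), down 156.0000 (V=67.6430). Price 118.1678; hedge Δ=1.0000, bond B=-76.8322.
Check: Δ(0,0)·S0 + B(0,0) = 118.1678 = V0.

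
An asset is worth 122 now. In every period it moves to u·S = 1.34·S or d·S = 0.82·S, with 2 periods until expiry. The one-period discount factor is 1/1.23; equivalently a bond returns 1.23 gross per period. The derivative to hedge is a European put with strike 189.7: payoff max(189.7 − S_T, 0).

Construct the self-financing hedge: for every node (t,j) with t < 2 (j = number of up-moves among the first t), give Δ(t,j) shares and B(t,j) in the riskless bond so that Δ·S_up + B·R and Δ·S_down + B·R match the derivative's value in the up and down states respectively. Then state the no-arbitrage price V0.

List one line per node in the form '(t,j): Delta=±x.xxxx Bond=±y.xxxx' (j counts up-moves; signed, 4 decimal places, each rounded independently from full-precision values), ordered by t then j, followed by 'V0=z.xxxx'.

(0,0): Delta=-0.7033 Bond=101.2568
(1,0): Delta=-1.0000 Bond=154.2276
(1,1): Delta=-0.6546 Bond=116.5825
V0=15.4541

The replicating-portfolio and risk-neutral prices coincide; use p* = (1.23−0.82)/(1.34−0.82) = 0.7885 for the latter.
Terminal values V(2,·): V(2,0)=107.6672, V(2,1)=55.6464, V(2,2)=0.0000
Node (1,0) S=100.0400: V=(p*·55.6464+(1−p*)·107.6672)/1.23=54.1876; Δ=(55.6464−107.6672)/(134.0536−82.0328)=-1.0000; B=V−Δ·S=154.2276
Node (1,1) S=163.4800: V=(p*·0.0000+(1−p*)·55.6464)/1.23=9.5702; Δ=(0.0000−55.6464)/(219.0632−134.0536)=-0.6546; B=V−Δ·S=116.5825
Node (0,0) S=122.0000: V=(p*·9.5702+(1−p*)·54.1876)/1.23=15.4541; Δ=(9.5702−54.1876)/(163.4800−100.0400)=-0.7033; B=V−Δ·S=101.2568
Check: Δ(0,0)·S0 + B(0,0) = 15.4541 = V0.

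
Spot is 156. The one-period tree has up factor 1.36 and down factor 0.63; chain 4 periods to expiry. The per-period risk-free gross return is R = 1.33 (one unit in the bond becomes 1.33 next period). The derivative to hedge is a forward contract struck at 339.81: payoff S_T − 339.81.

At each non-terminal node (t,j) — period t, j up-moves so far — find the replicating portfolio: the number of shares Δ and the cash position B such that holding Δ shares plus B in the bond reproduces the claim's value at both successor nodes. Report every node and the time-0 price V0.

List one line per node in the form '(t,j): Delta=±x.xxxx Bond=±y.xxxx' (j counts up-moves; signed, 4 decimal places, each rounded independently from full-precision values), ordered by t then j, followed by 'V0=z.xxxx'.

Since d<R<u, set p* = (R−d)/(u−d) = 0.9589; price each node as the discounted p*-expectation of its children.
Payoff layer (t=4): V(4,0)=-315.2354, V(4,1)=-286.7600, V(4,2)=-225.2894, V(4,3)=-92.5910, V(4,4)=193.8691
Node (3,0) S=39.0073: V=(p*·-286.7600+(1−p*)·-315.2354)/1.33=-216.4889; Δ=(-286.7600−-315.2354)/(53.0500−24.5746)=1.0000; B=V−Δ·S=-255.4962
Node (3,1) S=84.2063: V=(p*·-225.2894+(1−p*)·-286.7600)/1.33=-171.2899; Δ=(-225.2894−-286.7600)/(114.5206−53.0500)=1.0000; B=V−Δ·S=-255.4962
Node (3,2) S=181.7787: V=(p*·-92.5910+(1−p*)·-225.2894)/1.33=-73.7176; Δ=(-92.5910−-225.2894)/(247.2190−114.5206)=1.0000; B=V−Δ·S=-255.4962
Node (3,3) S=392.4111: V=(p*·193.8691+(1−p*)·-92.5910)/1.33=136.9149; Δ=(193.8691−-92.5910)/(533.6791−247.2190)=1.0000; B=V−Δ·S=-255.4962
Node (2,0) S=61.9164: V=(p*·-171.2899+(1−p*)·-216.4889)/1.33=-130.1860; Δ=(-171.2899−-216.4889)/(84.2063−39.0073)=1.0000; B=V−Δ·S=-192.1024
Node (2,1) S=133.6608: V=(p*·-73.7176+(1−p*)·-171.2899)/1.33=-58.4416; Δ=(-73.7176−-171.2899)/(181.7787−84.2063)=1.0000; B=V−Δ·S=-192.1024
Node (2,2) S=288.5376: V=(p*·136.9149+(1−p*)·-73.7176)/1.33=96.4352; Δ=(136.9149−-73.7176)/(392.4111−181.7787)=1.0000; B=V−Δ·S=-192.1024
Node (1,0) S=98.2800: V=(p*·-58.4416+(1−p*)·-130.1860)/1.33=-46.1579; Δ=(-58.4416−-130.1860)/(133.6608−61.9164)=1.0000; B=V−Δ·S=-144.4379
Node (1,1) S=212.1600: V=(p*·96.4352+(1−p*)·-58.4416)/1.33=67.7221; Δ=(96.4352−-58.4416)/(288.5376−133.6608)=1.0000; B=V−Δ·S=-144.4379
Node (0,0) S=156.0000: V=(p*·67.7221+(1−p*)·-46.1579)/1.33=47.4001; Δ=(67.7221−-46.1579)/(212.1600−98.2800)=1.0000; B=V−Δ·S=-108.5999
The time-0 hedge costs 47.4001, which is the no-arbitrage price.

(0,0): Delta=1.0000 Bond=-108.5999
(1,0): Delta=1.0000 Bond=-144.4379
(1,1): Delta=1.0000 Bond=-144.4379
(2,0): Delta=1.0000 Bond=-192.1024
(2,1): Delta=1.0000 Bond=-192.1024
(2,2): Delta=1.0000 Bond=-192.1024
(3,0): Delta=1.0000 Bond=-255.4962
(3,1): Delta=1.0000 Bond=-255.4962
(3,2): Delta=1.0000 Bond=-255.4962
(3,3): Delta=1.0000 Bond=-255.4962
V0=47.4001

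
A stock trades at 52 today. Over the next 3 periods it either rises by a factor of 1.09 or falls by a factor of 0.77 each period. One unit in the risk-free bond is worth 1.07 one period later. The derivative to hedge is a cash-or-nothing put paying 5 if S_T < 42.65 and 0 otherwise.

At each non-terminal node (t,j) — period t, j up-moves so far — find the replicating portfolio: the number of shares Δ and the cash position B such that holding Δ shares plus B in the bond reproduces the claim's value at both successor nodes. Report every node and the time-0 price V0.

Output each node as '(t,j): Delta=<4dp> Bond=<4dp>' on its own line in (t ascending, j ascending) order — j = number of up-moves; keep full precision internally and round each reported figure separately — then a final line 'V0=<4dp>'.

No-arbitrage ⇒ martingale measure with p* = (R−d)/(u−d) = 0.9375.
At expiry t=3: V(3,0)=5.0000, V(3,1)=5.0000, V(3,2)=0.0000, V(3,3)=0.0000
(2,0): S=30.8308. Δ = (V_up−V_dn)/(S_up−S_dn) = (5.0000−5.0000)/(33.6056−23.7397) = 0.0000. V = [p*·5.0000 + (1−p*)·5.0000]/1.07 = 4.6729. B = V − Δ·S = 4.6729.
(2,1): S=43.6436. Δ = (V_up−V_dn)/(S_up−S_dn) = (0.0000−5.0000)/(47.5715−33.6056) = -0.3580. V = [p*·0.0000 + (1−p*)·5.0000]/1.07 = 0.2921. B = V − Δ·S = 15.9171.
(2,2): S=61.7812. Δ = (V_up−V_dn)/(S_up−S_dn) = (0.0000−0.0000)/(67.3415−47.5715) = 0.0000. V = [p*·0.0000 + (1−p*)·0.0000]/1.07 = 0.0000. B = V − Δ·S = 0.0000.
(1,0): S=40.0400. Δ = (V_up−V_dn)/(S_up−S_dn) = (0.2921−4.6729)/(43.6436−30.8308) = -0.3419. V = [p*·0.2921 + (1−p*)·4.6729]/1.07 = 0.5288. B = V − Δ·S = 14.2190.
(1,1): S=56.6800. Δ = (V_up−V_dn)/(S_up−S_dn) = (0.0000−0.2921)/(61.7812−43.6436) = -0.0161. V = [p*·0.0000 + (1−p*)·0.2921]/1.07 = 0.0171. B = V − Δ·S = 0.9297.
(0,0): S=52.0000. Δ = (V_up−V_dn)/(S_up−S_dn) = (0.0171−0.5288)/(56.6800−40.0400) = -0.0308. V = [p*·0.0171 + (1−p*)·0.5288]/1.07 = 0.0458. B = V − Δ·S = 1.6452.
Check: Δ(0,0)·S0 + B(0,0) = 0.0458 = V0.

(0,0): Delta=-0.0308 Bond=1.6452
(1,0): Delta=-0.3419 Bond=14.2190
(1,1): Delta=-0.0161 Bond=0.9297
(2,0): Delta=0.0000 Bond=4.6729
(2,1): Delta=-0.3580 Bond=15.9171
(2,2): Delta=0.0000 Bond=0.0000
V0=0.0458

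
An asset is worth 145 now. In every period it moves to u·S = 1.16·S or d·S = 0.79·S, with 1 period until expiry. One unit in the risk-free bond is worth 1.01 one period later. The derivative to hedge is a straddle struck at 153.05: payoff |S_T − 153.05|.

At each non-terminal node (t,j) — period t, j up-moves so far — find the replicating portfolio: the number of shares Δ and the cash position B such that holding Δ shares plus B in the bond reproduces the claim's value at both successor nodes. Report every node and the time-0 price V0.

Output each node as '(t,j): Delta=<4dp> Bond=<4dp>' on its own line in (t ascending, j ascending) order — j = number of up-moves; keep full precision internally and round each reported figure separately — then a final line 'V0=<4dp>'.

(0,0): Delta=-0.4352 Bond=87.4806
V0=24.3725

Under the risk-neutral measure, an up-move has probability p* = (R−d)/(u−d) = 0.5946 and values discount at R = 1.01.
Payoff layer (t=1): V(1,0)=38.5000, V(1,1)=15.1500
Node (0,0) S=145.0000: V=(p*·15.1500+(1−p*)·38.5000)/1.01=24.3725; Δ=(15.1500−38.5000)/(168.2000−114.5500)=-0.4352; B=V−Δ·S=87.4806
Root portfolio cost Δ·145+B reproduces V0=24.3725.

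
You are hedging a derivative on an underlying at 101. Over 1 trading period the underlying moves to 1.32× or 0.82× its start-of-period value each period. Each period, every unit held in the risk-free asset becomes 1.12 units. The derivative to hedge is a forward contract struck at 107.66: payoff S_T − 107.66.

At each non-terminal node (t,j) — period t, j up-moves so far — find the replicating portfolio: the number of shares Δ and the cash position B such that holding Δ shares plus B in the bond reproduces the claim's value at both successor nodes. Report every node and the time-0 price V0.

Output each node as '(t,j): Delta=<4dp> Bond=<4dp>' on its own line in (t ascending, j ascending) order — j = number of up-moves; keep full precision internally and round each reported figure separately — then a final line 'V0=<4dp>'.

The replicating-portfolio and risk-neutral prices coincide; use p* = (1.12−0.82)/(1.32−0.82) = 0.6000 for the latter.
Terminal values V(1,·): V(1,0)=-24.8400, V(1,1)=25.6600
  t=0,j=0: stock 101.0000 → up 133.3200 (V=25.6600), down 82.8200 (V=-24.8400). Price 4.8750; hedge Δ=1.0000, bond B=-96.1250.
The time-0 hedge costs 4.8750, which is the no-arbitrage price.

(0,0): Delta=1.0000 Bond=-96.1250
V0=4.8750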